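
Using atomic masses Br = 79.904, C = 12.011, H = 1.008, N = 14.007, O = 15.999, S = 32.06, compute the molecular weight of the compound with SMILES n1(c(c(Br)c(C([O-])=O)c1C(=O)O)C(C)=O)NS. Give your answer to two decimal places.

Molecular formula: C8H6BrN2O5S-.
M = 1×79.904 + 8×12.011 + 6×1.008 + 2×14.007 + 5×15.999 + 1×32.06 = 322.11 g/mol.

322.11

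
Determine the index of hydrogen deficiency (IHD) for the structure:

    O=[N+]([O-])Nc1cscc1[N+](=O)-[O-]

5

Molecular formula from the SMILES: C4H3N3O4S.
DoU = (2C + 2 + N − H − X)/2 = (2·4 + 2 + 3 − 3 − 0)/2 = 10/2 = 5.
(Structurally: 1 ring(s) + 4 π bond(s) = 5.)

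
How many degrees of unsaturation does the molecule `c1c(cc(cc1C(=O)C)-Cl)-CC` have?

5

Molecular formula from the SMILES: C10H11ClO.
DoU = (2C + 2 + N − H − X)/2 = (2·10 + 2 + 0 − 11 − 1)/2 = 10/2 = 5.
(Structurally: 1 ring(s) + 4 π bond(s) = 5.)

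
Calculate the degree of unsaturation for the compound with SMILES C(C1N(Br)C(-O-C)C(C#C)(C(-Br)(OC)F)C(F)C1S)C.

Molecular formula from the SMILES: C12H17Br2F2NO2S.
DoU = (2C + 2 + N − H − X)/2 = (2·12 + 2 + 1 − 17 − 4)/2 = 6/2 = 3.
(Structurally: 1 ring(s) + 2 π bond(s) = 3.)

3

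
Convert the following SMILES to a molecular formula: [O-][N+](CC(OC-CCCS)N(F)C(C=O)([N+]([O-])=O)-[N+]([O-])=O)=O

Heavy atoms from the SMILES: 8 C, 1 F, 4 N, 8 O, 1 S.
Implicit hydrogens by atom environment:
  5 × C: 2 H each → 10
  5 × O: no H
  3 × N (charge +1): no H
  3 × O (charge -1): no H
  2 × C: 1 H each → 2
  1 × C: no H
  1 × F: no H
  1 × N: no H
  1 × S: 1 H
  Total hydrogens = 13.
Molecular formula: C8H13FN4O8S

C8H13FN4O8S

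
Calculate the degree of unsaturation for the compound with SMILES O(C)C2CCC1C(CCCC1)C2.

Molecular formula from the SMILES: C11H20O.
DoU = (2C + 2 + N − H − X)/2 = (2·11 + 2 + 0 − 20 − 0)/2 = 4/2 = 2.
(Structurally: 2 ring(s) + 0 π bond(s) = 2.)

2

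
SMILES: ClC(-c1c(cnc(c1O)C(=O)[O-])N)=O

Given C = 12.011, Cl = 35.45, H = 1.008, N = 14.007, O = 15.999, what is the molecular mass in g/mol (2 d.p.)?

215.57

Molecular formula: C7H4ClN2O4-.
M = 7×12.011 + 1×35.45 + 4×1.008 + 2×14.007 + 4×15.999 = 215.57 g/mol.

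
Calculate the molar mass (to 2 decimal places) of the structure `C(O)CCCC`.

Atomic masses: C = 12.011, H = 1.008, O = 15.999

88.15

Molecular formula: C5H12O.
M = 5×12.011 + 12×1.008 + 1×15.999 = 88.15 g/mol.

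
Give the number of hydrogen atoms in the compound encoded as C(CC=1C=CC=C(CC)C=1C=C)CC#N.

17

Hydrogens are implicit in SMILES; fill each atom to its normal valence:
  5 × C: 2 H each → 10
  3 × C (aromatic): 1 H each → 3
  3 × C (aromatic): no H
  1 × C: 3 H
  1 × C: 1 H
  1 × C: no H
  1 × N: no H
  Total hydrogens = 17.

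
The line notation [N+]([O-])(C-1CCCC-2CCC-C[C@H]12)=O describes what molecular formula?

Heavy atoms from the SMILES: 10 C, 1 N, 2 O.
Implicit hydrogens by atom environment:
  7 × C: 2 H each → 14
  3 × C: 1 H each → 3
  1 × N (charge +1): no H
  1 × O: no H
  1 × O (charge -1): no H
  Total hydrogens = 17.
Molecular formula: C10H17NO2

C10H17NO2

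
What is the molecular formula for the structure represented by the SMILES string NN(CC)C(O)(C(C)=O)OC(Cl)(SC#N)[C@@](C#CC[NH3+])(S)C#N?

Heavy atoms from the SMILES: 12 C, 1 Cl, 5 N, 3 O, 2 S.
Implicit hydrogens by atom environment:
  8 × C: no H
  3 × N: no H
  2 × C: 3 H each → 6
  2 × C: 2 H each → 4
  2 × O: no H
  1 × Cl: no H
  1 × N (charge +1): 3 H
  1 × N: 2 H
  1 × O: 1 H
  1 × S: 1 H
  1 × S: no H
  Total hydrogens = 17.
Net charge +1.
Molecular formula: C12H17ClN5O3S2+

C12H17ClN5O3S2+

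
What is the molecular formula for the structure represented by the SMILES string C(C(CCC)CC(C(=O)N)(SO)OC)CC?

C11H23NO3S

Heavy atoms from the SMILES: 11 C, 1 N, 3 O, 1 S.
Implicit hydrogens by atom environment:
  5 × C: 2 H each → 10
  3 × C: 3 H each → 9
  2 × C: no H
  2 × O: no H
  1 × C: 1 H
  1 × N: 2 H
  1 × O: 1 H
  1 × S: no H
  Total hydrogens = 23.
Molecular formula: C11H23NO3S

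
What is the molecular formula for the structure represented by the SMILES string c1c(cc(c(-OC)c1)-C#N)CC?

Heavy atoms from the SMILES: 10 C, 1 N, 1 O.
Implicit hydrogens by atom environment:
  3 × C (aromatic): 1 H each → 3
  3 × C (aromatic): no H
  2 × C: 3 H each → 6
  1 × C: 2 H
  1 × C: no H
  1 × N: no H
  1 × O: no H
  Total hydrogens = 11.
Molecular formula: C10H11NO

C10H11NO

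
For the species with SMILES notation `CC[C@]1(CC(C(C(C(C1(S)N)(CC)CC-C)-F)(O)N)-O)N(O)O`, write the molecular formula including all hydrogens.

Heavy atoms from the SMILES: 14 C, 1 F, 3 N, 4 O, 1 S.
Implicit hydrogens by atom environment:
  5 × C: 2 H each → 10
  4 × C: no H
  4 × O: 1 H each → 4
  3 × C: 3 H each → 9
  2 × C: 1 H each → 2
  2 × N: 2 H each → 4
  1 × F: no H
  1 × N: no H
  1 × S: 1 H
  Total hydrogens = 30.
Molecular formula: C14H30FN3O4S

C14H30FN3O4S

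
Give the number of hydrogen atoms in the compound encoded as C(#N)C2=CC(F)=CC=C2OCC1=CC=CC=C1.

Hydrogens are implicit in SMILES; fill each atom to its normal valence:
  8 × C (aromatic): 1 H each → 8
  4 × C (aromatic): no H
  1 × C: 2 H
  1 × C: no H
  1 × F: no H
  1 × N: no H
  1 × O: no H
  Total hydrogens = 10.

10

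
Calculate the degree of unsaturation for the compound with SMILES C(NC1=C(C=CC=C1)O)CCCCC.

Molecular formula from the SMILES: C12H19NO.
DoU = (2C + 2 + N − H − X)/2 = (2·12 + 2 + 1 − 19 − 0)/2 = 8/2 = 4.
(Structurally: 1 ring(s) + 3 π bond(s) = 4.)

4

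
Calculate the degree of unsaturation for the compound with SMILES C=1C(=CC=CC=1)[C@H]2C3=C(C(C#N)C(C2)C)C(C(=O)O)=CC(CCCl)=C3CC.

12

Molecular formula from the SMILES: C23H24ClNO2.
DoU = (2C + 2 + N − H − X)/2 = (2·23 + 2 + 1 − 24 − 1)/2 = 24/2 = 12.
(Structurally: 3 ring(s) + 9 π bond(s) = 12.)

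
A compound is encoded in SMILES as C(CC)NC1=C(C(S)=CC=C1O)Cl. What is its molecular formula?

Heavy atoms from the SMILES: 9 C, 1 Cl, 1 N, 1 O, 1 S.
Implicit hydrogens by atom environment:
  4 × C (aromatic): no H
  2 × C: 2 H each → 4
  2 × C (aromatic): 1 H each → 2
  1 × C: 3 H
  1 × Cl: no H
  1 × N: 1 H
  1 × O: 1 H
  1 × S: 1 H
  Total hydrogens = 12.
Molecular formula: C9H12ClNOS

C9H12ClNOS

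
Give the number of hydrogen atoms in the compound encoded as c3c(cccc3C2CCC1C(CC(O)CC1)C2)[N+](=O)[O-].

21

Hydrogens are implicit in SMILES; fill each atom to its normal valence:
  6 × C: 2 H each → 12
  4 × C: 1 H each → 4
  4 × C (aromatic): 1 H each → 4
  2 × C (aromatic): no H
  1 × N (charge +1): no H
  1 × O: 1 H
  1 × O: no H
  1 × O (charge -1): no H
  Total hydrogens = 21.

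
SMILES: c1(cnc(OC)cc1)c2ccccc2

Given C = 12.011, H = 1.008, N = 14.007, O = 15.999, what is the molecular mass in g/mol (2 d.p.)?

Molecular formula: C12H11NO.
M = 12×12.011 + 11×1.008 + 1×14.007 + 1×15.999 = 185.23 g/mol.

185.23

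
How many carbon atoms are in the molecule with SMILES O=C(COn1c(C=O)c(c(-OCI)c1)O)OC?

The symbol for carbon appears 9 times in the SMILES. Lowercase c denotes aromatic carbon and counts toward C.

9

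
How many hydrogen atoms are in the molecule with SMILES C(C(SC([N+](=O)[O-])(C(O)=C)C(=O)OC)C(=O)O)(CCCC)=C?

19

Hydrogens are implicit in SMILES; fill each atom to its normal valence:
  5 × C: 2 H each → 10
  5 × C: no H
  4 × O: no H
  2 × C: 3 H each → 6
  2 × O: 1 H each → 2
  1 × C: 1 H
  1 × N (charge +1): no H
  1 × O (charge -1): no H
  1 × S: no H
  Total hydrogens = 19.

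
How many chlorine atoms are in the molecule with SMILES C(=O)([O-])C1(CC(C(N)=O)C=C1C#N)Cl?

The symbol for chlorine appears 1 time in the SMILES.

1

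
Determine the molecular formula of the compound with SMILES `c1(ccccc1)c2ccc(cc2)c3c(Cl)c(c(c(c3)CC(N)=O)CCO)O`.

C22H20ClNO3

Heavy atoms from the SMILES: 22 C, 1 Cl, 1 N, 3 O.
Implicit hydrogens by atom environment:
  10 × C (aromatic): 1 H each → 10
  8 × C (aromatic): no H
  3 × C: 2 H each → 6
  2 × O: 1 H each → 2
  1 × C: no H
  1 × Cl: no H
  1 × N: 2 H
  1 × O: no H
  Total hydrogens = 20.
Molecular formula: C22H20ClNO3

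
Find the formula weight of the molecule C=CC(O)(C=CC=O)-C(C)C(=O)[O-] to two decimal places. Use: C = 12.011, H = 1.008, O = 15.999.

183.18

Molecular formula: C9H11O4-.
M = 9×12.011 + 11×1.008 + 4×15.999 = 183.18 g/mol.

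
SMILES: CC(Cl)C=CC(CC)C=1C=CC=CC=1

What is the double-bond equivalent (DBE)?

Molecular formula from the SMILES: C13H17Cl.
DoU = (2C + 2 + N − H − X)/2 = (2·13 + 2 + 0 − 17 − 1)/2 = 10/2 = 5.
(Structurally: 1 ring(s) + 4 π bond(s) = 5.)

5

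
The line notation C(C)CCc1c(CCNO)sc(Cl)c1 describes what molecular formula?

Heavy atoms from the SMILES: 10 C, 1 Cl, 1 N, 1 O, 1 S.
Implicit hydrogens by atom environment:
  5 × C: 2 H each → 10
  3 × C (aromatic): no H
  1 × C: 3 H
  1 × C (aromatic): 1 H
  1 × Cl: no H
  1 × N: 1 H
  1 × O: 1 H
  1 × S (aromatic): no H
  Total hydrogens = 16.
Molecular formula: C10H16ClNOS

C10H16ClNOS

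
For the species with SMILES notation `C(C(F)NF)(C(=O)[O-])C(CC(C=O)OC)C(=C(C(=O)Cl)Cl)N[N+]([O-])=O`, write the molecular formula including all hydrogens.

Heavy atoms from the SMILES: 11 C, 2 Cl, 2 F, 3 N, 7 O.
Implicit hydrogens by atom environment:
  5 × C: 1 H each → 5
  5 × O: no H
  4 × C: no H
  2 × Cl: no H
  2 × F: no H
  2 × N: 1 H each → 2
  2 × O (charge -1): no H
  1 × C: 3 H
  1 × C: 2 H
  1 × N (charge +1): no H
  Total hydrogens = 12.
Net charge -1.
Molecular formula: C11H12Cl2F2N3O7-

C11H12Cl2F2N3O7-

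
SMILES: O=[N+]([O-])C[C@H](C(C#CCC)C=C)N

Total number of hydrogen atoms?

14

Hydrogens are implicit in SMILES; fill each atom to its normal valence:
  3 × C: 2 H each → 6
  3 × C: 1 H each → 3
  2 × C: no H
  1 × C: 3 H
  1 × N: 2 H
  1 × N (charge +1): no H
  1 × O: no H
  1 × O (charge -1): no H
  Total hydrogens = 14.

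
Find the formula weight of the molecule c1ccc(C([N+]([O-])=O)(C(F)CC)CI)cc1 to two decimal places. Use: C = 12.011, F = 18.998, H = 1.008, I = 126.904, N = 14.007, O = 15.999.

337.13

Molecular formula: C11H13FINO2.
M = 11×12.011 + 1×18.998 + 13×1.008 + 1×126.904 + 1×14.007 + 2×15.999 = 337.13 g/mol.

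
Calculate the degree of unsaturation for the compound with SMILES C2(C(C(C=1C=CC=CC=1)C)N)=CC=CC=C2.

8

Molecular formula from the SMILES: C15H17N.
DoU = (2C + 2 + N − H − X)/2 = (2·15 + 2 + 1 − 17 − 0)/2 = 16/2 = 8.
(Structurally: 2 ring(s) + 6 π bond(s) = 8.)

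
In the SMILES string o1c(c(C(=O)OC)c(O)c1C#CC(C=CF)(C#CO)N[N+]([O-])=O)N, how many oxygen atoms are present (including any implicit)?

The symbol for oxygen appears 7 times in the SMILES.

7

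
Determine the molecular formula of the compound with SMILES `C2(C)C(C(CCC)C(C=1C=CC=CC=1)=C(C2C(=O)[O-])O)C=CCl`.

Heavy atoms from the SMILES: 19 C, 1 Cl, 3 O.
Implicit hydrogens by atom environment:
  6 × C: 1 H each → 6
  5 × C (aromatic): 1 H each → 5
  3 × C: no H
  2 × C: 3 H each → 6
  2 × C: 2 H each → 4
  1 × C (aromatic): no H
  1 × Cl: no H
  1 × O: 1 H
  1 × O: no H
  1 × O (charge -1): no H
  Total hydrogens = 22.
Net charge -1.
Molecular formula: C19H22ClO3-

C19H22ClO3-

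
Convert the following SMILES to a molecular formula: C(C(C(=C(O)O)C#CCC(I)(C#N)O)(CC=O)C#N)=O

Heavy atoms from the SMILES: 12 C, 1 I, 2 N, 5 O.
Implicit hydrogens by atom environment:
  8 × C: no H
  3 × O: 1 H each → 3
  2 × C: 2 H each → 4
  2 × C: 1 H each → 2
  2 × N: no H
  2 × O: no H
  1 × I: no H
  Total hydrogens = 9.
Molecular formula: C12H9IN2O5

C12H9IN2O5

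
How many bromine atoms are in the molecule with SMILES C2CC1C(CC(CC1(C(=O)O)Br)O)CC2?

1

The symbol for bromine appears 1 time in the SMILES.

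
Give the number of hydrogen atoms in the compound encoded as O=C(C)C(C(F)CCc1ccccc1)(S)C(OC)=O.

17

Hydrogens are implicit in SMILES; fill each atom to its normal valence:
  5 × C (aromatic): 1 H each → 5
  3 × C: no H
  3 × O: no H
  2 × C: 3 H each → 6
  2 × C: 2 H each → 4
  1 × C: 1 H
  1 × C (aromatic): no H
  1 × F: no H
  1 × S: 1 H
  Total hydrogens = 17.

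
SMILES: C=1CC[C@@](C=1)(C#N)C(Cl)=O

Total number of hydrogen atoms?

6

Hydrogens are implicit in SMILES; fill each atom to its normal valence:
  3 × C: no H
  2 × C: 2 H each → 4
  2 × C: 1 H each → 2
  1 × Cl: no H
  1 × N: no H
  1 × O: no H
  Total hydrogens = 6.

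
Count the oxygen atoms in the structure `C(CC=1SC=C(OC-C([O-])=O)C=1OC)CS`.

4

The symbol for oxygen appears 4 times in the SMILES.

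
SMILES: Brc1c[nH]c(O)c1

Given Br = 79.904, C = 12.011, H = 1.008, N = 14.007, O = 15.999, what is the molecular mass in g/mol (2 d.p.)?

Molecular formula: C4H4BrNO.
M = 1×79.904 + 4×12.011 + 4×1.008 + 1×14.007 + 1×15.999 = 161.99 g/mol.

161.99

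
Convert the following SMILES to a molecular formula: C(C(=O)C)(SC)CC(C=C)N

C8H15NOS

Heavy atoms from the SMILES: 8 C, 1 N, 1 O, 1 S.
Implicit hydrogens by atom environment:
  3 × C: 1 H each → 3
  2 × C: 3 H each → 6
  2 × C: 2 H each → 4
  1 × C: no H
  1 × N: 2 H
  1 × O: no H
  1 × S: no H
  Total hydrogens = 15.
Molecular formula: C8H15NOS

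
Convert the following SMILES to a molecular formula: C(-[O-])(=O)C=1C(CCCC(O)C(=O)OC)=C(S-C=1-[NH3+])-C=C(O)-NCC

C15H22N2O6S

Heavy atoms from the SMILES: 15 C, 2 N, 6 O, 1 S.
Implicit hydrogens by atom environment:
  4 × C: 2 H each → 8
  4 × C (aromatic): no H
  3 × C: no H
  3 × O: no H
  2 × C: 3 H each → 6
  2 × C: 1 H each → 2
  2 × O: 1 H each → 2
  1 × N (charge +1): 3 H
  1 × N: 1 H
  1 × O (charge -1): no H
  1 × S (aromatic): no H
  Total hydrogens = 22.
Molecular formula: C15H22N2O6S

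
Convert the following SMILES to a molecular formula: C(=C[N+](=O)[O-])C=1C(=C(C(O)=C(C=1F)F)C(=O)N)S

C9H6F2N2O4S

Heavy atoms from the SMILES: 9 C, 2 F, 2 N, 4 O, 1 S.
Implicit hydrogens by atom environment:
  6 × C (aromatic): no H
  2 × C: 1 H each → 2
  2 × F: no H
  2 × O: no H
  1 × C: no H
  1 × N: 2 H
  1 × N (charge +1): no H
  1 × O: 1 H
  1 × O (charge -1): no H
  1 × S: 1 H
  Total hydrogens = 6.
Molecular formula: C9H6F2N2O4S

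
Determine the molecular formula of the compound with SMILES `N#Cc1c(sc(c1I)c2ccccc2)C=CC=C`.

Heavy atoms from the SMILES: 15 C, 1 I, 1 N, 1 S.
Implicit hydrogens by atom environment:
  5 × C (aromatic): 1 H each → 5
  5 × C (aromatic): no H
  3 × C: 1 H each → 3
  1 × C: 2 H
  1 × C: no H
  1 × I: no H
  1 × N: no H
  1 × S (aromatic): no H
  Total hydrogens = 10.
Molecular formula: C15H10INS

C15H10INS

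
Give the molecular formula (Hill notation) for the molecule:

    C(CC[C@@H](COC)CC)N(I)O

Heavy atoms from the SMILES: 8 C, 1 I, 1 N, 2 O.
Implicit hydrogens by atom environment:
  5 × C: 2 H each → 10
  2 × C: 3 H each → 6
  1 × C: 1 H
  1 × I: no H
  1 × N: no H
  1 × O: 1 H
  1 × O: no H
  Total hydrogens = 18.
Molecular formula: C8H18INO2

C8H18INO2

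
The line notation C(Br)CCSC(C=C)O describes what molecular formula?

Heavy atoms from the SMILES: 1 Br, 6 C, 1 O, 1 S.
Implicit hydrogens by atom environment:
  4 × C: 2 H each → 8
  2 × C: 1 H each → 2
  1 × Br: no H
  1 × O: 1 H
  1 × S: no H
  Total hydrogens = 11.
Molecular formula: C6H11BrOS

C6H11BrOS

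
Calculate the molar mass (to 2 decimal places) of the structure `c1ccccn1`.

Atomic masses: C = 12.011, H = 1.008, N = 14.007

Molecular formula: C5H5N.
M = 5×12.011 + 5×1.008 + 1×14.007 = 79.10 g/mol.

79.10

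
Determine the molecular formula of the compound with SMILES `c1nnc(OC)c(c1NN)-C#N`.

Heavy atoms from the SMILES: 6 C, 5 N, 1 O.
Implicit hydrogens by atom environment:
  3 × C (aromatic): no H
  2 × N (aromatic): no H
  1 × C: 3 H
  1 × C (aromatic): 1 H
  1 × C: no H
  1 × N: 2 H
  1 × N: 1 H
  1 × N: no H
  1 × O: no H
  Total hydrogens = 7.
Molecular formula: C6H7N5O

C6H7N5O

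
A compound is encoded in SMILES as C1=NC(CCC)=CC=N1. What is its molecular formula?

Heavy atoms from the SMILES: 7 C, 2 N.
Implicit hydrogens by atom environment:
  3 × C (aromatic): 1 H each → 3
  2 × C: 2 H each → 4
  2 × N (aromatic): no H
  1 × C: 3 H
  1 × C (aromatic): no H
  Total hydrogens = 10.
Molecular formula: C7H10N2

C7H10N2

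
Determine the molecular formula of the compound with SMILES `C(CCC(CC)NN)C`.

C7H18N2

Heavy atoms from the SMILES: 7 C, 2 N.
Implicit hydrogens by atom environment:
  4 × C: 2 H each → 8
  2 × C: 3 H each → 6
  1 × C: 1 H
  1 × N: 2 H
  1 × N: 1 H
  Total hydrogens = 18.
Molecular formula: C7H18N2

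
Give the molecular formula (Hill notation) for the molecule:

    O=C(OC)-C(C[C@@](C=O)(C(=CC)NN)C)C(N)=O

Heavy atoms from the SMILES: 11 C, 3 N, 4 O.
Implicit hydrogens by atom environment:
  4 × C: no H
  4 × O: no H
  3 × C: 3 H each → 9
  3 × C: 1 H each → 3
  2 × N: 2 H each → 4
  1 × C: 2 H
  1 × N: 1 H
  Total hydrogens = 19.
Molecular formula: C11H19N3O4

C11H19N3O4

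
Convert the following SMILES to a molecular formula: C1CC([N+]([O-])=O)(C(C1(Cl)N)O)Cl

C5H8Cl2N2O3

Heavy atoms from the SMILES: 5 C, 2 Cl, 2 N, 3 O.
Implicit hydrogens by atom environment:
  2 × C: 2 H each → 4
  2 × C: no H
  2 × Cl: no H
  1 × C: 1 H
  1 × N: 2 H
  1 × N (charge +1): no H
  1 × O: 1 H
  1 × O: no H
  1 × O (charge -1): no H
  Total hydrogens = 8.
Molecular formula: C5H8Cl2N2O3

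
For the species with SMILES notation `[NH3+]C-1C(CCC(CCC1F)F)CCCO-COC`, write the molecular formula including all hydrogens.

Heavy atoms from the SMILES: 13 C, 2 F, 1 N, 2 O.
Implicit hydrogens by atom environment:
  8 × C: 2 H each → 16
  4 × C: 1 H each → 4
  2 × F: no H
  2 × O: no H
  1 × C: 3 H
  1 × N (charge +1): 3 H
  Total hydrogens = 26.
Net charge +1.
Molecular formula: C13H26F2NO2+

C13H26F2NO2+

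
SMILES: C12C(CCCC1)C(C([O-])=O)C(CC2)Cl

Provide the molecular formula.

C11H16ClO2-

Heavy atoms from the SMILES: 11 C, 1 Cl, 2 O.
Implicit hydrogens by atom environment:
  6 × C: 2 H each → 12
  4 × C: 1 H each → 4
  1 × C: no H
  1 × Cl: no H
  1 × O: no H
  1 × O (charge -1): no H
  Total hydrogens = 16.
Net charge -1.
Molecular formula: C11H16ClO2-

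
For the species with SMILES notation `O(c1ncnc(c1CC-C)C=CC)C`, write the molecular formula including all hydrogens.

C11H16N2O

Heavy atoms from the SMILES: 11 C, 2 N, 1 O.
Implicit hydrogens by atom environment:
  3 × C: 3 H each → 9
  3 × C (aromatic): no H
  2 × C: 2 H each → 4
  2 × C: 1 H each → 2
  2 × N (aromatic): no H
  1 × C (aromatic): 1 H
  1 × O: no H
  Total hydrogens = 16.
Molecular formula: C11H16N2O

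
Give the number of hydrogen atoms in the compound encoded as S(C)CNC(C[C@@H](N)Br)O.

Hydrogens are implicit in SMILES; fill each atom to its normal valence:
  2 × C: 2 H each → 4
  2 × C: 1 H each → 2
  1 × Br: no H
  1 × C: 3 H
  1 × N: 2 H
  1 × N: 1 H
  1 × O: 1 H
  1 × S: no H
  Total hydrogens = 13.

13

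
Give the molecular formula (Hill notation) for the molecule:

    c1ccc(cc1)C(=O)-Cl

Heavy atoms from the SMILES: 7 C, 1 Cl, 1 O.
Implicit hydrogens by atom environment:
  5 × C (aromatic): 1 H each → 5
  1 × C (aromatic): no H
  1 × C: no H
  1 × Cl: no H
  1 × O: no H
  Total hydrogens = 5.
Molecular formula: C7H5ClO

C7H5ClO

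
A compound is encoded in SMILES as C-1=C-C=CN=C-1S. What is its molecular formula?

Heavy atoms from the SMILES: 5 C, 1 N, 1 S.
Implicit hydrogens by atom environment:
  4 × C (aromatic): 1 H each → 4
  1 × C (aromatic): no H
  1 × N (aromatic): no H
  1 × S: 1 H
  Total hydrogens = 5.
Molecular formula: C5H5NS

C5H5NS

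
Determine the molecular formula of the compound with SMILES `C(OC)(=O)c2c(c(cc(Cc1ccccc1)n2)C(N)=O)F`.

C15H13FN2O3

Heavy atoms from the SMILES: 15 C, 1 F, 2 N, 3 O.
Implicit hydrogens by atom environment:
  6 × C (aromatic): 1 H each → 6
  5 × C (aromatic): no H
  3 × O: no H
  2 × C: no H
  1 × C: 3 H
  1 × C: 2 H
  1 × F: no H
  1 × N: 2 H
  1 × N (aromatic): no H
  Total hydrogens = 13.
Molecular formula: C15H13FN2O3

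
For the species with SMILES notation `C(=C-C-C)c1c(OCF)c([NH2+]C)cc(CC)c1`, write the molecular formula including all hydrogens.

C14H21FNO+

Heavy atoms from the SMILES: 14 C, 1 F, 1 N, 1 O.
Implicit hydrogens by atom environment:
  4 × C (aromatic): no H
  3 × C: 3 H each → 9
  3 × C: 2 H each → 6
  2 × C (aromatic): 1 H each → 2
  2 × C: 1 H each → 2
  1 × F: no H
  1 × N (charge +1): 2 H
  1 × O: no H
  Total hydrogens = 21.
Net charge +1.
Molecular formula: C14H21FNO+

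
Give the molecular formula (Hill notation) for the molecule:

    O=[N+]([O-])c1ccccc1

Heavy atoms from the SMILES: 6 C, 1 N, 2 O.
Implicit hydrogens by atom environment:
  5 × C (aromatic): 1 H each → 5
  1 × C (aromatic): no H
  1 × N (charge +1): no H
  1 × O: no H
  1 × O (charge -1): no H
  Total hydrogens = 5.
Molecular formula: C6H5NO2

C6H5NO2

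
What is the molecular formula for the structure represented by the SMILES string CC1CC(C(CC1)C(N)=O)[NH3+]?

Heavy atoms from the SMILES: 8 C, 2 N, 1 O.
Implicit hydrogens by atom environment:
  3 × C: 2 H each → 6
  3 × C: 1 H each → 3
  1 × C: 3 H
  1 × C: no H
  1 × N (charge +1): 3 H
  1 × N: 2 H
  1 × O: no H
  Total hydrogens = 17.
Net charge +1.
Molecular formula: C8H17N2O+

C8H17N2O+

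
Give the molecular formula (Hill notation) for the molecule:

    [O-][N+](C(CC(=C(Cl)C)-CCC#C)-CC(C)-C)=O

Heavy atoms from the SMILES: 13 C, 1 Cl, 1 N, 2 O.
Implicit hydrogens by atom environment:
  4 × C: 2 H each → 8
  3 × C: 3 H each → 9
  3 × C: 1 H each → 3
  3 × C: no H
  1 × Cl: no H
  1 × N (charge +1): no H
  1 × O: no H
  1 × O (charge -1): no H
  Total hydrogens = 20.
Molecular formula: C13H20ClNO2

C13H20ClNO2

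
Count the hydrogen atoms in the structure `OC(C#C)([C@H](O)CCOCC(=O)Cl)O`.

11

Hydrogens are implicit in SMILES; fill each atom to its normal valence:
  3 × C: 2 H each → 6
  3 × C: no H
  3 × O: 1 H each → 3
  2 × C: 1 H each → 2
  2 × O: no H
  1 × Cl: no H
  Total hydrogens = 11.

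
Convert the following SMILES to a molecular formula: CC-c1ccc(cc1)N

Heavy atoms from the SMILES: 8 C, 1 N.
Implicit hydrogens by atom environment:
  4 × C (aromatic): 1 H each → 4
  2 × C (aromatic): no H
  1 × C: 3 H
  1 × C: 2 H
  1 × N: 2 H
  Total hydrogens = 11.
Molecular formula: C8H11N

C8H11N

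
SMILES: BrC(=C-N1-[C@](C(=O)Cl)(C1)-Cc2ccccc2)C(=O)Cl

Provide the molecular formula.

C13H10BrCl2NO2

Heavy atoms from the SMILES: 1 Br, 13 C, 2 Cl, 1 N, 2 O.
Implicit hydrogens by atom environment:
  5 × C (aromatic): 1 H each → 5
  4 × C: no H
  2 × C: 2 H each → 4
  2 × Cl: no H
  2 × O: no H
  1 × Br: no H
  1 × C: 1 H
  1 × C (aromatic): no H
  1 × N: no H
  Total hydrogens = 10.
Molecular formula: C13H10BrCl2NO2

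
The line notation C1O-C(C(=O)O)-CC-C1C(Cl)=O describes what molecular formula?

C7H9ClO4

Heavy atoms from the SMILES: 7 C, 1 Cl, 4 O.
Implicit hydrogens by atom environment:
  3 × C: 2 H each → 6
  3 × O: no H
  2 × C: 1 H each → 2
  2 × C: no H
  1 × Cl: no H
  1 × O: 1 H
  Total hydrogens = 9.
Molecular formula: C7H9ClO4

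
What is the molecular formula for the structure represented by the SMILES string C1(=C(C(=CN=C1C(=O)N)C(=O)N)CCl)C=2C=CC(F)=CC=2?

C14H11ClFN3O2

Heavy atoms from the SMILES: 14 C, 1 Cl, 1 F, 3 N, 2 O.
Implicit hydrogens by atom environment:
  6 × C (aromatic): no H
  5 × C (aromatic): 1 H each → 5
  2 × C: no H
  2 × N: 2 H each → 4
  2 × O: no H
  1 × C: 2 H
  1 × Cl: no H
  1 × F: no H
  1 × N (aromatic): no H
  Total hydrogens = 11.
Molecular formula: C14H11ClFN3O2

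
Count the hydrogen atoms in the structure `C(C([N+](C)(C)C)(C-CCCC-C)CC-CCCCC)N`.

Hydrogens are implicit in SMILES; fill each atom to its normal valence:
  12 × C: 2 H each → 24
  5 × C: 3 H each → 15
  1 × C: no H
  1 × N: 2 H
  1 × N (charge +1): no H
  Total hydrogens = 41.

41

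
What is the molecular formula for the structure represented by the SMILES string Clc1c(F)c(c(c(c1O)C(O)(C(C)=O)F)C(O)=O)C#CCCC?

C15H13ClF2O5

Heavy atoms from the SMILES: 15 C, 1 Cl, 2 F, 5 O.
Implicit hydrogens by atom environment:
  6 × C (aromatic): no H
  5 × C: no H
  3 × O: 1 H each → 3
  2 × C: 3 H each → 6
  2 × C: 2 H each → 4
  2 × F: no H
  2 × O: no H
  1 × Cl: no H
  Total hydrogens = 13.
Molecular formula: C15H13ClF2O5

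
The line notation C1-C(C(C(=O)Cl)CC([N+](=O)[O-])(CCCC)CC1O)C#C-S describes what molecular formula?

C14H20ClNO4S

Heavy atoms from the SMILES: 14 C, 1 Cl, 1 N, 4 O, 1 S.
Implicit hydrogens by atom environment:
  6 × C: 2 H each → 12
  4 × C: no H
  3 × C: 1 H each → 3
  2 × O: no H
  1 × C: 3 H
  1 × Cl: no H
  1 × N (charge +1): no H
  1 × O: 1 H
  1 × O (charge -1): no H
  1 × S: 1 H
  Total hydrogens = 20.
Molecular formula: C14H20ClNO4S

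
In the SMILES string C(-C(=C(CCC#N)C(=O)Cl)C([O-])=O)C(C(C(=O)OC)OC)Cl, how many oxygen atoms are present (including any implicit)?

6

The symbol for oxygen appears 6 times in the SMILES.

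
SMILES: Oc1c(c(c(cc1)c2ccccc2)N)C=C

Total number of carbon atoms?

The symbol for carbon appears 14 times in the SMILES. Lowercase c denotes aromatic carbon and counts toward C.

14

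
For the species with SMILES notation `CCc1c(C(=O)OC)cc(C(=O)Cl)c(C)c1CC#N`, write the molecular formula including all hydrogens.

C14H14ClNO3

Heavy atoms from the SMILES: 14 C, 1 Cl, 1 N, 3 O.
Implicit hydrogens by atom environment:
  5 × C (aromatic): no H
  3 × C: 3 H each → 9
  3 × C: no H
  3 × O: no H
  2 × C: 2 H each → 4
  1 × C (aromatic): 1 H
  1 × Cl: no H
  1 × N: no H
  Total hydrogens = 14.
Molecular formula: C14H14ClNO3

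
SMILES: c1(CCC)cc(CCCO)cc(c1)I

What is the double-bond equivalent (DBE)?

Molecular formula from the SMILES: C12H17IO.
DoU = (2C + 2 + N − H − X)/2 = (2·12 + 2 + 0 − 17 − 1)/2 = 8/2 = 4.
(Structurally: 1 ring(s) + 3 π bond(s) = 4.)

4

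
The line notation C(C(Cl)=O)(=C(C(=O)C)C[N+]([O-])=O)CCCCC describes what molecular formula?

Heavy atoms from the SMILES: 11 C, 1 Cl, 1 N, 4 O.
Implicit hydrogens by atom environment:
  5 × C: 2 H each → 10
  4 × C: no H
  3 × O: no H
  2 × C: 3 H each → 6
  1 × Cl: no H
  1 × N (charge +1): no H
  1 × O (charge -1): no H
  Total hydrogens = 16.
Molecular formula: C11H16ClNO4

C11H16ClNO4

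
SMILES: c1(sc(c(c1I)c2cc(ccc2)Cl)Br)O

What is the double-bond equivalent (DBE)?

Molecular formula from the SMILES: C10H5BrClIOS.
DoU = (2C + 2 + N − H − X)/2 = (2·10 + 2 + 0 − 5 − 3)/2 = 14/2 = 7.
(Structurally: 2 ring(s) + 5 π bond(s) = 7.)

7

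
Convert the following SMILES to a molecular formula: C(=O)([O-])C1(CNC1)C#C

C6H6NO2-

Heavy atoms from the SMILES: 6 C, 1 N, 2 O.
Implicit hydrogens by atom environment:
  3 × C: no H
  2 × C: 2 H each → 4
  1 × C: 1 H
  1 × N: 1 H
  1 × O: no H
  1 × O (charge -1): no H
  Total hydrogens = 6.
Net charge -1.
Molecular formula: C6H6NO2-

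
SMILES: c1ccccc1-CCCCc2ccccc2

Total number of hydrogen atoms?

Hydrogens are implicit in SMILES; fill each atom to its normal valence:
  10 × C (aromatic): 1 H each → 10
  4 × C: 2 H each → 8
  2 × C (aromatic): no H
  Total hydrogens = 18.

18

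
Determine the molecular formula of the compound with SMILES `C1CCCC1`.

Heavy atoms from the SMILES: 5 C.
Implicit hydrogens by atom environment:
  5 × C: 2 H each → 10
  Total hydrogens = 10.
Molecular formula: C5H10

C5H10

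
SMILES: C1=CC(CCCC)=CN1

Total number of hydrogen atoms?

Hydrogens are implicit in SMILES; fill each atom to its normal valence:
  3 × C: 2 H each → 6
  3 × C (aromatic): 1 H each → 3
  1 × C: 3 H
  1 × C (aromatic): no H
  1 × N (aromatic): 1 H
  Total hydrogens = 13.

13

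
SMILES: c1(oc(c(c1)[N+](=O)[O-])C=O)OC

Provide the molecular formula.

C6H5NO5

Heavy atoms from the SMILES: 6 C, 1 N, 5 O.
Implicit hydrogens by atom environment:
  3 × C (aromatic): no H
  3 × O: no H
  1 × C: 3 H
  1 × C (aromatic): 1 H
  1 × C: 1 H
  1 × N (charge +1): no H
  1 × O (aromatic): no H
  1 × O (charge -1): no H
  Total hydrogens = 5.
Molecular formula: C6H5NO5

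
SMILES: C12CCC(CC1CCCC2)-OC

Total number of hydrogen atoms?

20

Hydrogens are implicit in SMILES; fill each atom to its normal valence:
  7 × C: 2 H each → 14
  3 × C: 1 H each → 3
  1 × C: 3 H
  1 × O: no H
  Total hydrogens = 20.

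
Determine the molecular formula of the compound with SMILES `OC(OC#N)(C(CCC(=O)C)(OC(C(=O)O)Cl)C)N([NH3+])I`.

C10H16ClIN3O6+

Heavy atoms from the SMILES: 10 C, 1 Cl, 1 I, 3 N, 6 O.
Implicit hydrogens by atom environment:
  5 × C: no H
  4 × O: no H
  2 × C: 3 H each → 6
  2 × C: 2 H each → 4
  2 × N: no H
  2 × O: 1 H each → 2
  1 × C: 1 H
  1 × Cl: no H
  1 × I: no H
  1 × N (charge +1): 3 H
  Total hydrogens = 16.
Net charge +1.
Molecular formula: C10H16ClIN3O6+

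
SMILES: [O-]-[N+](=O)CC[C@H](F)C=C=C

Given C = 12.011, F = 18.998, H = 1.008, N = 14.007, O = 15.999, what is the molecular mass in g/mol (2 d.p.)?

145.13

Molecular formula: C6H8FNO2.
M = 6×12.011 + 1×18.998 + 8×1.008 + 1×14.007 + 2×15.999 = 145.13 g/mol.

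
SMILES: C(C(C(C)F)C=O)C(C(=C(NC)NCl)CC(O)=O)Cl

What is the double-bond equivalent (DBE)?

Molecular formula from the SMILES: C11H17Cl2FN2O3.
DoU = (2C + 2 + N − H − X)/2 = (2·11 + 2 + 2 − 17 − 3)/2 = 6/2 = 3.
(Structurally: 0 ring(s) + 3 π bond(s) = 3.)

3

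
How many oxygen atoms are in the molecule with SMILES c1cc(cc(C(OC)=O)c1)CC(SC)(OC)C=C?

The symbol for oxygen appears 3 times in the SMILES.

3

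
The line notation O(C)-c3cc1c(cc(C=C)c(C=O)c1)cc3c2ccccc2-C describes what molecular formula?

Heavy atoms from the SMILES: 21 C, 2 O.
Implicit hydrogens by atom environment:
  8 × C (aromatic): 1 H each → 8
  8 × C (aromatic): no H
  2 × C: 3 H each → 6
  2 × C: 1 H each → 2
  2 × O: no H
  1 × C: 2 H
  Total hydrogens = 18.
Molecular formula: C21H18O2

C21H18O2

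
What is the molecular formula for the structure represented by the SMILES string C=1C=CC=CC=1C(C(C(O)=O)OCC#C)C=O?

Heavy atoms from the SMILES: 13 C, 4 O.
Implicit hydrogens by atom environment:
  5 × C (aromatic): 1 H each → 5
  4 × C: 1 H each → 4
  3 × O: no H
  2 × C: no H
  1 × C: 2 H
  1 × C (aromatic): no H
  1 × O: 1 H
  Total hydrogens = 12.
Molecular formula: C13H12O4

C13H12O4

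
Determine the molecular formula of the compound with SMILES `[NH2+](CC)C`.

Heavy atoms from the SMILES: 3 C, 1 N.
Implicit hydrogens by atom environment:
  2 × C: 3 H each → 6
  1 × C: 2 H
  1 × N (charge +1): 2 H
  Total hydrogens = 10.
Net charge +1.
Molecular formula: C3H10N+

C3H10N+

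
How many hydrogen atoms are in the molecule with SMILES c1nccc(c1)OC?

Hydrogens are implicit in SMILES; fill each atom to its normal valence:
  4 × C (aromatic): 1 H each → 4
  1 × C: 3 H
  1 × C (aromatic): no H
  1 × N (aromatic): no H
  1 × O: no H
  Total hydrogens = 7.

7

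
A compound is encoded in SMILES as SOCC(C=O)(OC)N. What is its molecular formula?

Heavy atoms from the SMILES: 4 C, 1 N, 3 O, 1 S.
Implicit hydrogens by atom environment:
  3 × O: no H
  1 × C: 3 H
  1 × C: 2 H
  1 × C: 1 H
  1 × C: no H
  1 × N: 2 H
  1 × S: 1 H
  Total hydrogens = 9.
Molecular formula: C4H9NO3S

C4H9NO3S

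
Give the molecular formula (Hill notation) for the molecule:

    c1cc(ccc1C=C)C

Heavy atoms from the SMILES: 9 C.
Implicit hydrogens by atom environment:
  4 × C (aromatic): 1 H each → 4
  2 × C (aromatic): no H
  1 × C: 3 H
  1 × C: 2 H
  1 × C: 1 H
  Total hydrogens = 10.
Molecular formula: C9H10

C9H10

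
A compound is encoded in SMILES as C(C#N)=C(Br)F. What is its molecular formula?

Heavy atoms from the SMILES: 1 Br, 3 C, 1 F, 1 N.
Implicit hydrogens by atom environment:
  2 × C: no H
  1 × Br: no H
  1 × C: 1 H
  1 × F: no H
  1 × N: no H
  Total hydrogens = 1.
Molecular formula: C3HBrFN

C3HBrFN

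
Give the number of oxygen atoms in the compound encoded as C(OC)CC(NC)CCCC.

1

The symbol for oxygen appears 1 time in the SMILES.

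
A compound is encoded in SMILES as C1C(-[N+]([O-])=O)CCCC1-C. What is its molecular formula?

C7H13NO2

Heavy atoms from the SMILES: 7 C, 1 N, 2 O.
Implicit hydrogens by atom environment:
  4 × C: 2 H each → 8
  2 × C: 1 H each → 2
  1 × C: 3 H
  1 × N (charge +1): no H
  1 × O: no H
  1 × O (charge -1): no H
  Total hydrogens = 13.
Molecular formula: C7H13NO2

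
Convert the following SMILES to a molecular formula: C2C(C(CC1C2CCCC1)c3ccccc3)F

Heavy atoms from the SMILES: 16 C, 1 F.
Implicit hydrogens by atom environment:
  6 × C: 2 H each → 12
  5 × C (aromatic): 1 H each → 5
  4 × C: 1 H each → 4
  1 × C (aromatic): no H
  1 × F: no H
  Total hydrogens = 21.
Molecular formula: C16H21F

C16H21F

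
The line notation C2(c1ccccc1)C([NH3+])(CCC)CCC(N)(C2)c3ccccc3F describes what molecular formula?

C21H28FN2+

Heavy atoms from the SMILES: 21 C, 1 F, 2 N.
Implicit hydrogens by atom environment:
  9 × C (aromatic): 1 H each → 9
  5 × C: 2 H each → 10
  3 × C (aromatic): no H
  2 × C: no H
  1 × C: 3 H
  1 × C: 1 H
  1 × F: no H
  1 × N (charge +1): 3 H
  1 × N: 2 H
  Total hydrogens = 28.
Net charge +1.
Molecular formula: C21H28FN2+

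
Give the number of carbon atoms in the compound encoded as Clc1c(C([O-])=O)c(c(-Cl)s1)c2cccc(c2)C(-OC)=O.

The symbol for carbon appears 13 times in the SMILES. Lowercase c denotes aromatic carbon and counts toward C.

13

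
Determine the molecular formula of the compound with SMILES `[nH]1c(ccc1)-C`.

C5H7N

Heavy atoms from the SMILES: 5 C, 1 N.
Implicit hydrogens by atom environment:
  3 × C (aromatic): 1 H each → 3
  1 × C: 3 H
  1 × C (aromatic): no H
  1 × N (aromatic): 1 H
  Total hydrogens = 7.
Molecular formula: C5H7N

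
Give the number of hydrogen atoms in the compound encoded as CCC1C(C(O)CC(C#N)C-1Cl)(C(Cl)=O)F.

Hydrogens are implicit in SMILES; fill each atom to its normal valence:
  4 × C: 1 H each → 4
  3 × C: no H
  2 × C: 2 H each → 4
  2 × Cl: no H
  1 × C: 3 H
  1 × F: no H
  1 × N: no H
  1 × O: 1 H
  1 × O: no H
  Total hydrogens = 12.

12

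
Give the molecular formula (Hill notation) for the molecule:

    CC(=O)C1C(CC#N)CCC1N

C9H14N2O

Heavy atoms from the SMILES: 9 C, 2 N, 1 O.
Implicit hydrogens by atom environment:
  3 × C: 2 H each → 6
  3 × C: 1 H each → 3
  2 × C: no H
  1 × C: 3 H
  1 × N: 2 H
  1 × N: no H
  1 × O: no H
  Total hydrogens = 14.
Molecular formula: C9H14N2O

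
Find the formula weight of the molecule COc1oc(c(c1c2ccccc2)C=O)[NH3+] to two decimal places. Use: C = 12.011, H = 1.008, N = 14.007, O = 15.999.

218.23

Molecular formula: C12H12NO3+.
M = 12×12.011 + 12×1.008 + 1×14.007 + 3×15.999 = 218.23 g/mol.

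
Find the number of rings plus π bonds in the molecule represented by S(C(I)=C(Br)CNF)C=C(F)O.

Molecular formula from the SMILES: C5H5BrF2INOS.
DoU = (2C + 2 + N − H − X)/2 = (2·5 + 2 + 1 − 5 − 4)/2 = 4/2 = 2.
(Structurally: 0 ring(s) + 2 π bond(s) = 2.)

2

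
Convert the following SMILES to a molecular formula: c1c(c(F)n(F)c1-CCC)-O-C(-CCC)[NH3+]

C11H19F2N2O+

Heavy atoms from the SMILES: 11 C, 2 F, 2 N, 1 O.
Implicit hydrogens by atom environment:
  4 × C: 2 H each → 8
  3 × C (aromatic): no H
  2 × C: 3 H each → 6
  2 × F: no H
  1 × C (aromatic): 1 H
  1 × C: 1 H
  1 × N (charge +1): 3 H
  1 × N (aromatic): no H
  1 × O: no H
  Total hydrogens = 19.
Net charge +1.
Molecular formula: C11H19F2N2O+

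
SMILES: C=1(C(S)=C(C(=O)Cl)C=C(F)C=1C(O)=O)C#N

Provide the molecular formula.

Heavy atoms from the SMILES: 9 C, 1 Cl, 1 F, 1 N, 3 O, 1 S.
Implicit hydrogens by atom environment:
  5 × C (aromatic): no H
  3 × C: no H
  2 × O: no H
  1 × C (aromatic): 1 H
  1 × Cl: no H
  1 × F: no H
  1 × N: no H
  1 × O: 1 H
  1 × S: 1 H
  Total hydrogens = 3.
Molecular formula: C9H3ClFNO3S

C9H3ClFNO3S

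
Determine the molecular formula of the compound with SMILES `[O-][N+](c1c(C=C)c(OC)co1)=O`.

C7H7NO4

Heavy atoms from the SMILES: 7 C, 1 N, 4 O.
Implicit hydrogens by atom environment:
  3 × C (aromatic): no H
  2 × O: no H
  1 × C: 3 H
  1 × C: 2 H
  1 × C (aromatic): 1 H
  1 × C: 1 H
  1 × N (charge +1): no H
  1 × O (aromatic): no H
  1 × O (charge -1): no H
  Total hydrogens = 7.
Molecular formula: C7H7NO4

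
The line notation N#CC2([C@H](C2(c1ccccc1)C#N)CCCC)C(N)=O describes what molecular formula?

C16H17N3O

Heavy atoms from the SMILES: 16 C, 3 N, 1 O.
Implicit hydrogens by atom environment:
  5 × C (aromatic): 1 H each → 5
  5 × C: no H
  3 × C: 2 H each → 6
  2 × N: no H
  1 × C: 3 H
  1 × C: 1 H
  1 × C (aromatic): no H
  1 × N: 2 H
  1 × O: no H
  Total hydrogens = 17.
Molecular formula: C16H17N3O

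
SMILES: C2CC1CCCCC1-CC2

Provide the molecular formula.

C10H18

Heavy atoms from the SMILES: 10 C.
Implicit hydrogens by atom environment:
  8 × C: 2 H each → 16
  2 × C: 1 H each → 2
  Total hydrogens = 18.
Molecular formula: C10H18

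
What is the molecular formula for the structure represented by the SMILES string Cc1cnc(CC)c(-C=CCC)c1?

Heavy atoms from the SMILES: 12 C, 1 N.
Implicit hydrogens by atom environment:
  3 × C: 3 H each → 9
  3 × C (aromatic): no H
  2 × C: 2 H each → 4
  2 × C (aromatic): 1 H each → 2
  2 × C: 1 H each → 2
  1 × N (aromatic): no H
  Total hydrogens = 17.
Molecular formula: C12H17N

C12H17N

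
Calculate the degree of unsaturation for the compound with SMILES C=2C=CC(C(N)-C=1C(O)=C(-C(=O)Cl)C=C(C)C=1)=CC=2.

9

Molecular formula from the SMILES: C15H14ClNO2.
DoU = (2C + 2 + N − H − X)/2 = (2·15 + 2 + 1 − 14 − 1)/2 = 18/2 = 9.
(Structurally: 2 ring(s) + 7 π bond(s) = 9.)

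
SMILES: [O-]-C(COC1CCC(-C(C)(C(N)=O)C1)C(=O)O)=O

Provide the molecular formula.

Heavy atoms from the SMILES: 11 C, 1 N, 6 O.
Implicit hydrogens by atom environment:
  4 × C: 2 H each → 8
  4 × C: no H
  4 × O: no H
  2 × C: 1 H each → 2
  1 × C: 3 H
  1 × N: 2 H
  1 × O: 1 H
  1 × O (charge -1): no H
  Total hydrogens = 16.
Net charge -1.
Molecular formula: C11H16NO6-

C11H16NO6-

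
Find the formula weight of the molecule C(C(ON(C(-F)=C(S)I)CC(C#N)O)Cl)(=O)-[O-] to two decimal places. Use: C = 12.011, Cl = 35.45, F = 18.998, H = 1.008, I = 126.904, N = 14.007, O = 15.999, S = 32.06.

Molecular formula: C7H6ClFIN2O4S-.
M = 7×12.011 + 1×35.45 + 1×18.998 + 6×1.008 + 1×126.904 + 2×14.007 + 4×15.999 + 1×32.06 = 395.55 g/mol.

395.55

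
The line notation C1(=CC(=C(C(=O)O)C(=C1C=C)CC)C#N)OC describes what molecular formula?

C13H13NO3

Heavy atoms from the SMILES: 13 C, 1 N, 3 O.
Implicit hydrogens by atom environment:
  5 × C (aromatic): no H
  2 × C: 3 H each → 6
  2 × C: 2 H each → 4
  2 × C: no H
  2 × O: no H
  1 × C (aromatic): 1 H
  1 × C: 1 H
  1 × N: no H
  1 × O: 1 H
  Total hydrogens = 13.
Molecular formula: C13H13NO3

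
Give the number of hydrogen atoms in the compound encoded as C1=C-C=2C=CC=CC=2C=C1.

Hydrogens are implicit in SMILES; fill each atom to its normal valence:
  8 × C (aromatic): 1 H each → 8
  2 × C (aromatic): no H
  Total hydrogens = 8.

8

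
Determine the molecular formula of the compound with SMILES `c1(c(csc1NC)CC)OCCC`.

C10H17NOS

Heavy atoms from the SMILES: 10 C, 1 N, 1 O, 1 S.
Implicit hydrogens by atom environment:
  3 × C: 3 H each → 9
  3 × C: 2 H each → 6
  3 × C (aromatic): no H
  1 × C (aromatic): 1 H
  1 × N: 1 H
  1 × O: no H
  1 × S (aromatic): no H
  Total hydrogens = 17.
Molecular formula: C10H17NOS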